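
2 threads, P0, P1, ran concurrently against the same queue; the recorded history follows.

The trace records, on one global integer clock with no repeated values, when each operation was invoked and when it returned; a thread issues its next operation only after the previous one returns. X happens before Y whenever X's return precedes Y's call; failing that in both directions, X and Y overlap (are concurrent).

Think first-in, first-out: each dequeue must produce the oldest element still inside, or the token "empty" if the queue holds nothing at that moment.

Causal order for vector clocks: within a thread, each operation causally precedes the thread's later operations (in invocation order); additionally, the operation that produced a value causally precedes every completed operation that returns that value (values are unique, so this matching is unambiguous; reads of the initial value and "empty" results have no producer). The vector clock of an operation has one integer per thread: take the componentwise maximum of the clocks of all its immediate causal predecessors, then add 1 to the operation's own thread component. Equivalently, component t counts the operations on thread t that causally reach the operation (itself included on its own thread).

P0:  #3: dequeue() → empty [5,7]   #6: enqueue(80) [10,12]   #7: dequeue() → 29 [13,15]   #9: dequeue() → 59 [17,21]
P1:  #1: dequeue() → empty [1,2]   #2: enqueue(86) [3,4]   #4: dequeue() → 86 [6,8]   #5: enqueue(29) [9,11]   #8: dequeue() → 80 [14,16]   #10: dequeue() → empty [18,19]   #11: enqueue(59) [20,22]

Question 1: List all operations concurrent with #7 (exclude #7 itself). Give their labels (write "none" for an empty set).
#7 spans [13,15]; an op avoiding the whole window 13..15 is ordered, any other is concurrent
#1 [1,2]: before
#2 [3,4]: before
#3 [5,7]: before
#4 [6,8]: before
#5 [9,11]: before
#6 [10,12]: before
#8 [14,16]: concurrent
#9 [17,21]: after
#10 [18,19]: after
#11 [20,22]: after

#8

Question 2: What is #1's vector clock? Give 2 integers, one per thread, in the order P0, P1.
root op #1, invoked 1: fresh clock plus P1's own tick → (0, 1)
root op #3, invoked 5: fresh clock plus P0's own tick → (1, 0)
merge at #2 (invoked 3): VC(#1)=(0, 1), own-thread bump on P1 → (0, 2)
merge at #6 (invoked 10): VC(#3)=(1, 0), own-thread bump on P0 → (2, 0)
merge at #4 (invoked 6): VC(#2)=(0, 2), own-thread bump on P1 → (0, 3)
merge at #5 (invoked 9): VC(#4)=(0, 3), own-thread bump on P1 → (0, 4)
merge at #8 (invoked 14): VC(#5)=(0, 4), VC(#6)=(2, 0), own-thread bump on P1 → (2, 5)
merge at #7 (invoked 13): VC(#5)=(0, 4), VC(#6)=(2, 0), own-thread bump on P0 → (3, 4)
merge at #10 (invoked 18): VC(#8)=(2, 5), own-thread bump on P1 → (2, 6)
merge at #11 (invoked 20): VC(#10)=(2, 6), own-thread bump on P1 → (2, 7)
merge at #9 (invoked 17): VC(#7)=(3, 4), VC(#11)=(2, 7), own-thread bump on P0 → (4, 7)
target: VC(#1) = (0, 1)

(0, 1)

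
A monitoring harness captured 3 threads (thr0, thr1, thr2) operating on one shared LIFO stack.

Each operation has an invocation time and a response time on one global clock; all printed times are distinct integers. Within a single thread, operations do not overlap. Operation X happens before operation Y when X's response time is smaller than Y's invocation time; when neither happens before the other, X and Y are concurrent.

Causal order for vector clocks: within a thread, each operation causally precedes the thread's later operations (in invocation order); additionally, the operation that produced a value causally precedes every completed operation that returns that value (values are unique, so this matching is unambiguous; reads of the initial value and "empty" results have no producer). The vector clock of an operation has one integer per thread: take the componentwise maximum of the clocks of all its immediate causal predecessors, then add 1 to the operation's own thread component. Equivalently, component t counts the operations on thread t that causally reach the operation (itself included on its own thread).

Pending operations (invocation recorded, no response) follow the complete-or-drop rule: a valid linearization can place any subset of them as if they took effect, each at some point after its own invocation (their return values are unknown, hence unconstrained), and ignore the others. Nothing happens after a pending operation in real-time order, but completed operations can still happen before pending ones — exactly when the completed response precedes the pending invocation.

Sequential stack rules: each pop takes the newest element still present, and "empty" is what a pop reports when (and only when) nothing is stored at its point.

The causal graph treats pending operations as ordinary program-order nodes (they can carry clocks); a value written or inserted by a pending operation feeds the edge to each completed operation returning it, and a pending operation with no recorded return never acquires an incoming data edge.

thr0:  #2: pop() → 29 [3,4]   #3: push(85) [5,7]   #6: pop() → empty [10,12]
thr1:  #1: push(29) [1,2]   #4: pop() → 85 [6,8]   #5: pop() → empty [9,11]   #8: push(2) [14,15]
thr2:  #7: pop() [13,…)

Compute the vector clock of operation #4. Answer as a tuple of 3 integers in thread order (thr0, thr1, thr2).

(2, 2, 0)

invoked at 13, #7 has no predecessors; its own thr2 bump gives (0, 0, 1)
invoked at 1, #1 has no predecessors; its own thr1 bump gives (0, 1, 0)
from VC(#1)=(0, 1, 0), #2 (invoked 3) maxes components and bumps thr0 → (1, 1, 0)
from VC(#2)=(1, 1, 0), #3 (invoked 5) maxes components and bumps thr0 → (2, 1, 0)
from VC(#1)=(0, 1, 0), VC(#3)=(2, 1, 0), #4 (invoked 6) maxes components and bumps thr1 → (2, 2, 0)
from VC(#3)=(2, 1, 0), #6 (invoked 10) maxes components and bumps thr0 → (3, 1, 0)
from VC(#4)=(2, 2, 0), #5 (invoked 9) maxes components and bumps thr1 → (2, 3, 0)
from VC(#5)=(2, 3, 0), #8 (invoked 14) maxes components and bumps thr1 → (2, 4, 0)
target: VC(#4) = (2, 2, 0)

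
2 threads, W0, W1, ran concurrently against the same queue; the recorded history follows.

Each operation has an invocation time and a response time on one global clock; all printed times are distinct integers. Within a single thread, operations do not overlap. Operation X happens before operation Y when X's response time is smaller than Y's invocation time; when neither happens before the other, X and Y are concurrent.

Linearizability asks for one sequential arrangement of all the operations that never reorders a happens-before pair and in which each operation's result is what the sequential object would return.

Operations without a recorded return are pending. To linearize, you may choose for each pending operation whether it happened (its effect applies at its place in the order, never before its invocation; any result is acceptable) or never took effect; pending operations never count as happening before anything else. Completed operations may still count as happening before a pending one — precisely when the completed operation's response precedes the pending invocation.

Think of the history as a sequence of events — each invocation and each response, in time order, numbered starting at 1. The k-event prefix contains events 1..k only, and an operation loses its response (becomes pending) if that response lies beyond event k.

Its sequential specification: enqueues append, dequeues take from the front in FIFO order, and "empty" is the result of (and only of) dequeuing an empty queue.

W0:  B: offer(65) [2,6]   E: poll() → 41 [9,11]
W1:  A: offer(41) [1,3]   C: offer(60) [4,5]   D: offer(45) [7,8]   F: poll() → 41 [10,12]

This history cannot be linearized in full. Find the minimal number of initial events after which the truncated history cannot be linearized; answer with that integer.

one valid order for events 1..11 is A, B, C, D, E:
step 1: A offer(41) — queue <41>
step 2: B offer(65) — queue <41,65>
step 3: C offer(60) — queue <41,65,60>
step 4: D offer(45) — queue <41,65,60,45>
step 5: E poll() → 41 — queue <65,60,45>
adding event 12 (F responds at 12) leaves no legal real-time order
e.g. A, B, C, D, E, F: illegal at step 6, since F poll() → 41 cannot apply there
e.g. A, B, C, D, F, E: illegal at step 6, since E poll() → 41 cannot apply there

12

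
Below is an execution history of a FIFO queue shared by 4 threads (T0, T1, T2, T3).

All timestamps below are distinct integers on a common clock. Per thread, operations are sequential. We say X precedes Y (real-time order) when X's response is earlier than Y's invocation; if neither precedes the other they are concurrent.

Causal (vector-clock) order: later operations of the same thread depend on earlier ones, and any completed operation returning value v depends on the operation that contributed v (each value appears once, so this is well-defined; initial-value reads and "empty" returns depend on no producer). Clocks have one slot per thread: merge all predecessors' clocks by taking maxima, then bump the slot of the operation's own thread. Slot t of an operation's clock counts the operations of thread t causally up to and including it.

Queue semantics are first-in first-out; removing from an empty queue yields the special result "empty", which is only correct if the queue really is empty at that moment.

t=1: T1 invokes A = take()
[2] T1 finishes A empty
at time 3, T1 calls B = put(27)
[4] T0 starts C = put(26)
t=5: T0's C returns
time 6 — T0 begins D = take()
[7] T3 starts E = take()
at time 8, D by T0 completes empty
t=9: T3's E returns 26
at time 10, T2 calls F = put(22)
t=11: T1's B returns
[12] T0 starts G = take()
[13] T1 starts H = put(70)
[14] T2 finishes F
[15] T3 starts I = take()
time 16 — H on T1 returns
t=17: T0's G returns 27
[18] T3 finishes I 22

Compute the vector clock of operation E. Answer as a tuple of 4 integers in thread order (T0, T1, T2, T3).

(1, 0, 0, 1)

no predecessors for F (invoked 10): T2 increments from zero → (0, 0, 1, 0)
no predecessors for A (invoked 1): T1 increments from zero → (0, 1, 0, 0)
no predecessors for C (invoked 4): T0 increments from zero → (1, 0, 0, 0)
B, invoked 3, takes VC(A)=(0, 1, 0, 0) under max, adds 1 for T1 → (0, 2, 0, 0)
E, invoked 7, takes VC(C)=(1, 0, 0, 0) under max, adds 1 for T3 → (1, 0, 0, 1)
D, invoked 6, takes VC(C)=(1, 0, 0, 0) under max, adds 1 for T0 → (2, 0, 0, 0)
H, invoked 13, takes VC(B)=(0, 2, 0, 0) under max, adds 1 for T1 → (0, 3, 0, 0)
I, invoked 15, takes VC(E)=(1, 0, 0, 1), VC(F)=(0, 0, 1, 0) under max, adds 1 for T3 → (1, 0, 1, 2)
G, invoked 12, takes VC(B)=(0, 2, 0, 0), VC(D)=(2, 0, 0, 0) under max, adds 1 for T0 → (3, 2, 0, 0)
target: VC(E) = (1, 0, 0, 1)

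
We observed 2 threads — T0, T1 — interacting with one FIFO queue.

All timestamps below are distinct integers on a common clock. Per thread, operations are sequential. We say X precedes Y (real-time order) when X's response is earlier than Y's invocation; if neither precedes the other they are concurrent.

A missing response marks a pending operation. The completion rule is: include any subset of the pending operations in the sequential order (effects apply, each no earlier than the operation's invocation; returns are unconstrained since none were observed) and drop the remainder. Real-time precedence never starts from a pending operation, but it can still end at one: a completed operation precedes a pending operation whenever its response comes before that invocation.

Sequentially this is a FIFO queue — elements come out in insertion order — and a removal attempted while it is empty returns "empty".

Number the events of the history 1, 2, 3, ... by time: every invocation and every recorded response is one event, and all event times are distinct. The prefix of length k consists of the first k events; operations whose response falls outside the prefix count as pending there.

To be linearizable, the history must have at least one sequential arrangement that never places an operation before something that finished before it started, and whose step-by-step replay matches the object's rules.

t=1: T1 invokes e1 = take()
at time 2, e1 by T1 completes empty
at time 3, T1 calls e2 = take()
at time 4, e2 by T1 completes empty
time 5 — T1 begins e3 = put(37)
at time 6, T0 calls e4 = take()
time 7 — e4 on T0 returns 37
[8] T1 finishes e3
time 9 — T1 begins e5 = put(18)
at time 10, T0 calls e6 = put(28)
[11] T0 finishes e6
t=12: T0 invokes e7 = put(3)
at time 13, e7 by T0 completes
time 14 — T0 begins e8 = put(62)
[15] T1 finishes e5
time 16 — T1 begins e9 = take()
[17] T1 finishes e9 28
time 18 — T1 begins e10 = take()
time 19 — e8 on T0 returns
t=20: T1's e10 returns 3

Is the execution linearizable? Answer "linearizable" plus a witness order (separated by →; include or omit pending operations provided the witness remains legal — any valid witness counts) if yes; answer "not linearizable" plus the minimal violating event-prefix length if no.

step 1: e1 take() → empty — queue <>
step 2: e2 take() → empty — queue <>
step 3: e3 put(37) — queue <37>
step 4: e4 take() → 37 — queue <>
step 5: e6 put(28) — queue <28>
step 6: e7 put(3) — queue <28,3>
step 7: e5 put(18) — queue <28,3,18>
step 8: e8 put(62) — queue <28,3,18,62>
step 9: e9 take() → 28 — queue <3,18,62>
step 10: e10 take() → 3 — queue <18,62>

linearizable — witness: e1 → e2 → e3 → e4 → e6 → e7 → e5 → e8 → e9 → e10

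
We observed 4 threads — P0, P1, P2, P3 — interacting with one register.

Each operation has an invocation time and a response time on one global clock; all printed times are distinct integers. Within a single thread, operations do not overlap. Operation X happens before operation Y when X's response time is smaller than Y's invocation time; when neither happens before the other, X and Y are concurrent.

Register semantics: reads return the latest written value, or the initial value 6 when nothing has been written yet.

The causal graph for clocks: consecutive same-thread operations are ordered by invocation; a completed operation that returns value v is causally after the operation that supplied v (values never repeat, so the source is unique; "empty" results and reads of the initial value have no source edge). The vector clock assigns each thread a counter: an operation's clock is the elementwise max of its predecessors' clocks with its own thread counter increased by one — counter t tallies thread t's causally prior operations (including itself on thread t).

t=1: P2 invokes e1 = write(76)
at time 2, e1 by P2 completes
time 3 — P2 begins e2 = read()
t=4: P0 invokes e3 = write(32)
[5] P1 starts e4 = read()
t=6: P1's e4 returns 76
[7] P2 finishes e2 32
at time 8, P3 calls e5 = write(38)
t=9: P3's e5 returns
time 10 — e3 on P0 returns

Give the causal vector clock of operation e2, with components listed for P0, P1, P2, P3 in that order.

(1, 0, 2, 0)

root op e5, invoked 8: fresh clock plus P3's own tick → (0, 0, 0, 1)
root op e1, invoked 1: fresh clock plus P2's own tick → (0, 0, 1, 0)
root op e3, invoked 4: fresh clock plus P0's own tick → (1, 0, 0, 0)
e4, invoked 5, takes VC(e1)=(0, 0, 1, 0) under max, adds 1 for P1 → (0, 1, 1, 0)
e2, invoked 3, takes VC(e1)=(0, 0, 1, 0), VC(e3)=(1, 0, 0, 0) under max, adds 1 for P2 → (1, 0, 2, 0)
target: VC(e2) = (1, 0, 2, 0)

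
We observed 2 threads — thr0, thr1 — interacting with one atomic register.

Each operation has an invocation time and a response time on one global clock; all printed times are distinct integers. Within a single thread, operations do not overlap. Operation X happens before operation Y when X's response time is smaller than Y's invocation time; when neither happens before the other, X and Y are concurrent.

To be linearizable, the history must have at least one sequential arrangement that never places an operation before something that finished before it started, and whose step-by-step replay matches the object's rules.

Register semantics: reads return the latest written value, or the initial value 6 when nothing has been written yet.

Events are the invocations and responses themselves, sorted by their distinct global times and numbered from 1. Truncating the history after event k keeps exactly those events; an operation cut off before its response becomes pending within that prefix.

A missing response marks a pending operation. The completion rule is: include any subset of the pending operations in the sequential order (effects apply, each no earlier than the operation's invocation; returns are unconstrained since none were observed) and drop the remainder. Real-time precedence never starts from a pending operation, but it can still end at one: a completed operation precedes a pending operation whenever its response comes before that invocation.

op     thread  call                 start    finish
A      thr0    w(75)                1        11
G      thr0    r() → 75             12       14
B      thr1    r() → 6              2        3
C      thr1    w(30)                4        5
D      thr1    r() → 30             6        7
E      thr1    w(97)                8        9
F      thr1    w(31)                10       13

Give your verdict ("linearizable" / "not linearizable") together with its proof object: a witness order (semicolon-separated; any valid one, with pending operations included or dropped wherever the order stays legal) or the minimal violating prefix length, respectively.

1. B r() → 6, leaving value 6
2. C w(30), leaving value 30
3. D r() → 30, leaving value 30
4. E w(97), leaving value 97
5. A w(75), leaving value 75
6. G r() → 75, leaving value 75
7. F w(31), leaving value 31

linearizable — witness: B; C; D; E; A; G; F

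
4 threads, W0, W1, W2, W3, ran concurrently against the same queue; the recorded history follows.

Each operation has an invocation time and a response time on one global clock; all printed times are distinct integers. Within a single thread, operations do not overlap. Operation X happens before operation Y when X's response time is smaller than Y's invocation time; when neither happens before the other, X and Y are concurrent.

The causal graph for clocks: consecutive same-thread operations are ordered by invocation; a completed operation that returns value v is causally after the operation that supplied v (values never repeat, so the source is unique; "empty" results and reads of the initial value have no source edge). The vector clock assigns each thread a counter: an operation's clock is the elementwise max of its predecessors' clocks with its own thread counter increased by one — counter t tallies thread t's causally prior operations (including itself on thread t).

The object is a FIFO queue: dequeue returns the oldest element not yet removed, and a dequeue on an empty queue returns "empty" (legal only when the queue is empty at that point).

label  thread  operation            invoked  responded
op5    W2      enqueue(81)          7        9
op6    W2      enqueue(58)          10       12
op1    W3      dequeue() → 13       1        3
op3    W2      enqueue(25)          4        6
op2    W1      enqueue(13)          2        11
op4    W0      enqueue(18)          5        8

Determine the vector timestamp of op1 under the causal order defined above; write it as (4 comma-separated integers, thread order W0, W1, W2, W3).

root op op3, invoked 4: fresh clock plus W2's own tick → (0, 0, 1, 0)
root op op2, invoked 2: fresh clock plus W1's own tick → (0, 1, 0, 0)
root op op4, invoked 5: fresh clock plus W0's own tick → (1, 0, 0, 0)
op5 (invocation 7): componentwise max over VC(op3)=(0, 0, 1, 0), +1 at W2, giving (0, 0, 2, 0)
op1 (invocation 1): componentwise max over VC(op2)=(0, 1, 0, 0), +1 at W3, giving (0, 1, 0, 1)
op6 (invocation 10): componentwise max over VC(op5)=(0, 0, 2, 0), +1 at W2, giving (0, 0, 3, 0)
target: VC(op1) = (0, 1, 0, 1)

(0, 1, 0, 1)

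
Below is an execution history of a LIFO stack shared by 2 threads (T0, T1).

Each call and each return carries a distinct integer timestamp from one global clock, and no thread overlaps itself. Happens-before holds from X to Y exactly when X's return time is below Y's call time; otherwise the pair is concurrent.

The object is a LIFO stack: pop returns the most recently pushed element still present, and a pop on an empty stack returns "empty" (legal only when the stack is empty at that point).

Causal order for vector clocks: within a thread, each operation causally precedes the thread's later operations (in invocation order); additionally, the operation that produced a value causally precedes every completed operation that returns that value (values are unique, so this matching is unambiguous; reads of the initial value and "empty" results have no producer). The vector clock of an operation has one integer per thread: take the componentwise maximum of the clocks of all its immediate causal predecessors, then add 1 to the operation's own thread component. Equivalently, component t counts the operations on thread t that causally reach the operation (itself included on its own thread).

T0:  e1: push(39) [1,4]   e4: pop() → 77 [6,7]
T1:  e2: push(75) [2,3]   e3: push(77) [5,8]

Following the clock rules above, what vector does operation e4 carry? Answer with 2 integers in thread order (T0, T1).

(2, 2)

invoked at 2, e2 has no predecessors; its own T1 bump gives (0, 1)
invoked at 1, e1 has no predecessors; its own T0 bump gives (1, 0)
VC(e3, invoked at 5): max of VC(e2)=(0, 1), then +1 on thread T1 → (0, 2)
VC(e4, invoked at 6): max of VC(e1)=(1, 0), VC(e3)=(0, 2), then +1 on thread T0 → (2, 2)
target: VC(e4) = (2, 2)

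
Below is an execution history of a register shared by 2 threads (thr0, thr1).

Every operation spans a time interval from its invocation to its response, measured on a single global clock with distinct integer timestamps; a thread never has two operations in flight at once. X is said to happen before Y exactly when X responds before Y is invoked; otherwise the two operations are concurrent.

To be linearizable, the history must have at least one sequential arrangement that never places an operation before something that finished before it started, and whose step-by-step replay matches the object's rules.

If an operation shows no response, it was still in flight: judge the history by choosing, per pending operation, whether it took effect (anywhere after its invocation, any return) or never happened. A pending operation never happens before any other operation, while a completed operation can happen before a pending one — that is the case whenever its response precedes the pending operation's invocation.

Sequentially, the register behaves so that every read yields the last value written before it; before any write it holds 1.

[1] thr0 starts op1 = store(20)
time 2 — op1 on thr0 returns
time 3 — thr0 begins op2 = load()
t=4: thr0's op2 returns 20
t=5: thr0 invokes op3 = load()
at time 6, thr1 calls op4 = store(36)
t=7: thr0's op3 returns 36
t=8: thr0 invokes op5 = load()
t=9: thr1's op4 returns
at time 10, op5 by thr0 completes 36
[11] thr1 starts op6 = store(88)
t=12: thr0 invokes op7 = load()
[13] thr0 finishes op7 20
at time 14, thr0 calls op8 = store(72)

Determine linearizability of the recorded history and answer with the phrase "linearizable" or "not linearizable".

not linearizable

events 1..12 are fine; event 13 — the response of op7 at time 13 — makes the prefix non-linearizable
6 completed operations, 3 real-time-consistent orders — every register replay fails
including or dropping the 1 pending operation (op6) in any combination fails
take op1, op2, op3, op4, op5, op7 (pending dropped): step 3 already fails, because op3 load() → 36 cannot occur there
take op1, op2, op3, op5, op4, op7 (pending dropped): step 3 already fails, because op3 load() → 36 cannot occur there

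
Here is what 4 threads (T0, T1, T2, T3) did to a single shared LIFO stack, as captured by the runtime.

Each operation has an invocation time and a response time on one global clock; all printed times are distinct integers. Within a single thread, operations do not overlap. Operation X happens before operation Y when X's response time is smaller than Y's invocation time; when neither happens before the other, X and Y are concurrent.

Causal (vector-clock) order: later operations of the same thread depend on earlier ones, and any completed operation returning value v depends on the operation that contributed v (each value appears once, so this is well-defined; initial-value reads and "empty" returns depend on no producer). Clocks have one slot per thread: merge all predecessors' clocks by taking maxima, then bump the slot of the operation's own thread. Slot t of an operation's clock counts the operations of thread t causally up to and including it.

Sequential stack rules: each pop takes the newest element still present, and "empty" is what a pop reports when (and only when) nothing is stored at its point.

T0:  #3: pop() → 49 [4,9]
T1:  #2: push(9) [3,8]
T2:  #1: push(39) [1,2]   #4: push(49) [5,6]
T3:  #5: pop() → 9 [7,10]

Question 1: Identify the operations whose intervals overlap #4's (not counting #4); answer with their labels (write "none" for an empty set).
#2, #3

concurrent with #4 ([5,6]): every op whose interval crosses 5..6
#1 [1,2]: before
#2 [3,8]: concurrent
#3 [4,9]: concurrent
#5 [7,10]: after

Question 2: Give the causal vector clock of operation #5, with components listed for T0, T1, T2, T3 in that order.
(0, 1, 0, 1)

VC(#1, invoked at 1): no causal predecessors; +1 on T2 → (0, 0, 1, 0)
VC(#2, invoked at 3): no causal predecessors; +1 on T1 → (0, 1, 0, 0)
invoked at 5, #4 merges VC(#1)=(0, 0, 1, 0) and bumps T2's slot → (0, 0, 2, 0)
invoked at 7, #5 merges VC(#2)=(0, 1, 0, 0) and bumps T3's slot → (0, 1, 0, 1)
invoked at 4, #3 merges VC(#4)=(0, 0, 2, 0) and bumps T0's slot → (1, 0, 2, 0)
target: VC(#5) = (0, 1, 0, 1)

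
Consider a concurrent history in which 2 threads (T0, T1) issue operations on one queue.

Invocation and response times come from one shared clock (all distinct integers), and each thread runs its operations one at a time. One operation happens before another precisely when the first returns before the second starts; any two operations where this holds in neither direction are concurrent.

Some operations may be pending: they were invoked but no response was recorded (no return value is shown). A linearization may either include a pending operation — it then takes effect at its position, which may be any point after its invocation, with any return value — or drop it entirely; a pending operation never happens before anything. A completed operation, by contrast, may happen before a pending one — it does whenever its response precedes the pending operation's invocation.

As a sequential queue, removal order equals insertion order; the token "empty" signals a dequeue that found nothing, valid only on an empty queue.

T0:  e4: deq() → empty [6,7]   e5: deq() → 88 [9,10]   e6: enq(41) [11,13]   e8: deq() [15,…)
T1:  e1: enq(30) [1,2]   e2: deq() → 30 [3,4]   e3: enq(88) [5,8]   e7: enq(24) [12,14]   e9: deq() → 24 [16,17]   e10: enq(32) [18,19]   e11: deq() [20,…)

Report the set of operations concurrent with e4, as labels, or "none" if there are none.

concurrent with e4 ([6,7]): every op whose interval crosses 6..7
e1 [1,2]: before
e2 [3,4]: before
e3 [5,8]: concurrent
e5 [9,10]: after
e6 [11,13]: after
e7 [12,14]: after
e8 [15,…): after
e9 [16,17]: after
e10 [18,19]: after
e11 [20,…): after

e3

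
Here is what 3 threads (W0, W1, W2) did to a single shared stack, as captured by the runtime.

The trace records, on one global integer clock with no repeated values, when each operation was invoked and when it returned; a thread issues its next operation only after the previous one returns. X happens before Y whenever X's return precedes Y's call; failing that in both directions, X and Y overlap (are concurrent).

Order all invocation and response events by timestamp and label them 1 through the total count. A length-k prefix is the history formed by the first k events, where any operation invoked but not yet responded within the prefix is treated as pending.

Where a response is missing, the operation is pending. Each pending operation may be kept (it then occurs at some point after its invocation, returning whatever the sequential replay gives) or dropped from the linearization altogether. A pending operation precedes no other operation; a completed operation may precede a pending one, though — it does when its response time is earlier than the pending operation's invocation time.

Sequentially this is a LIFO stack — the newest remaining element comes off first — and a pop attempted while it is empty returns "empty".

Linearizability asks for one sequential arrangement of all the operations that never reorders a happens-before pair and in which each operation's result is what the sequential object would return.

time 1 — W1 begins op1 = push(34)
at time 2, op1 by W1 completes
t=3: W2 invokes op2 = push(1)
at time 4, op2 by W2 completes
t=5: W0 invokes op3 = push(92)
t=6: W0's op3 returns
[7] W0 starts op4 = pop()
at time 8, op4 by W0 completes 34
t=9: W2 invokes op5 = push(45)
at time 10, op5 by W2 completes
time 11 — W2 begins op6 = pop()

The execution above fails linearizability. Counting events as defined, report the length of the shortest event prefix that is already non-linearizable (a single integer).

events 1..7 are still linearizable — one witness is op1, op2, op3:
step 1: op1 push(34) — stack <34>
step 2: op2 push(1) — stack <34,1>
step 3: op3 push(92) — stack <34,1,92>
at event 8 (op4's time-8 response) nothing linearizes any more
one such order, op1, op2, op3, op4, breaks at step 4 where op4 pop() → 34 is illegal

8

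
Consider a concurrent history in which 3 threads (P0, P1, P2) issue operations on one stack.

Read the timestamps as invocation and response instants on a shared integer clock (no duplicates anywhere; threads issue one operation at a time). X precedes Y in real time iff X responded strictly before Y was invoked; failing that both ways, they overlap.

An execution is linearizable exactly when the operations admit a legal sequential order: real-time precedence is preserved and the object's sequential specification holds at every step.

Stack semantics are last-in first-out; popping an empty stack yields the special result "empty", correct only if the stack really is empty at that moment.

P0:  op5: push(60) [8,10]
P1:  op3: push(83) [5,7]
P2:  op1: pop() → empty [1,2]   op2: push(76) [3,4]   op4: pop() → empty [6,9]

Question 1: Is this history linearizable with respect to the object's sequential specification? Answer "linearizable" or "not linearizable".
through event 8 a valid linearization exists; event 9 (op4 responding at time 9) ends that
every one of the 2 real-time-consistent orders over 4 completed stack ops fails the sequential spec
every completion of the 1 pending operation (op5) was checked; none linearizes
sample order op1, op2, op3, op4 (pending dropped) stalls at step 4 — op4 pop() → empty has no legal effect
sample order op1, op2, op4, op3 (pending dropped) stalls at step 3 — op4 pop() → empty has no legal effect

not linearizable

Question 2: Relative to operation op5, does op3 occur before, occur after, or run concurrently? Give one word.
op3 spans [5,7], op5 spans [8,10]
resp(op3)=7 < inv(op5)=8

before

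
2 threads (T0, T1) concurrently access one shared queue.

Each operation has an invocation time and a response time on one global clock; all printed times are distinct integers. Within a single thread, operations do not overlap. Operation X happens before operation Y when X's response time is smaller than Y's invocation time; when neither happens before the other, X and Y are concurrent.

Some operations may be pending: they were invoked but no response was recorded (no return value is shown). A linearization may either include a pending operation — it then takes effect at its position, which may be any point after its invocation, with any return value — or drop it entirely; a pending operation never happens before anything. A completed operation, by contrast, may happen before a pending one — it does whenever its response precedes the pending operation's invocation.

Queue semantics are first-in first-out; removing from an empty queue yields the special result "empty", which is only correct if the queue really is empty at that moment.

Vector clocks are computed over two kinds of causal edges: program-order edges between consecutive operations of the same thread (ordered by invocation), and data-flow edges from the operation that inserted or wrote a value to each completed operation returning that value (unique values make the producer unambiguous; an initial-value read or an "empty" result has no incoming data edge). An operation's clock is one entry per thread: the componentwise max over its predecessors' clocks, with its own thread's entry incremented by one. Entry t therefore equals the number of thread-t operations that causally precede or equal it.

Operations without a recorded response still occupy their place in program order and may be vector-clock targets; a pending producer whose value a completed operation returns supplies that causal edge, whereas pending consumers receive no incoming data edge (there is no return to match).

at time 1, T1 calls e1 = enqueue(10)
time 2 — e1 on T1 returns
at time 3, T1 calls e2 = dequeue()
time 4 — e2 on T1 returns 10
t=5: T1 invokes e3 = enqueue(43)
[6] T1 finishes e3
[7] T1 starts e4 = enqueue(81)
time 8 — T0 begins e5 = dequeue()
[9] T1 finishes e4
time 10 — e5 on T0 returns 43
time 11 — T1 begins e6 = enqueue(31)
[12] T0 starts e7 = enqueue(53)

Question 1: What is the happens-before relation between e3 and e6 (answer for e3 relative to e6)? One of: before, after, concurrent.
Answer: before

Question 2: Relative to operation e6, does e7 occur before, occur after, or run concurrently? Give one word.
Answer: concurrent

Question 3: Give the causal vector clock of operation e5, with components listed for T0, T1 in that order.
Answer: (1, 3)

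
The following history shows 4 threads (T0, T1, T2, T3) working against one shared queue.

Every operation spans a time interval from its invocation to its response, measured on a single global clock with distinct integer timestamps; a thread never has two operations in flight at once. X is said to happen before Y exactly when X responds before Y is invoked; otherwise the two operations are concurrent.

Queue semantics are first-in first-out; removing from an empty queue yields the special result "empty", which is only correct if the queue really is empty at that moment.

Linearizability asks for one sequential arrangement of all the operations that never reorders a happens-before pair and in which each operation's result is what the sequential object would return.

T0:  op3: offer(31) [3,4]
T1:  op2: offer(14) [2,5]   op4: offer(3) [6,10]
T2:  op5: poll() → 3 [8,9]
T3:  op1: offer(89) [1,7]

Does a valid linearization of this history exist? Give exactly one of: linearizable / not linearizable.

not linearizable

events 1..8 are fine; event 9 — the response of op5 at time 9 — makes the prefix non-linearizable
no legal order exists: 6 real-time-consistent candidates over 4 completed queue operations, all rejected
every completion of the 1 pending operation (op4) was checked; none linearizes
take op1, op2, op3, op5 (pending dropped): step 4 already fails, because op5 poll() → 3 cannot occur there
take op1, op3, op2, op5 (pending dropped): step 4 already fails, because op5 poll() → 3 cannot occur there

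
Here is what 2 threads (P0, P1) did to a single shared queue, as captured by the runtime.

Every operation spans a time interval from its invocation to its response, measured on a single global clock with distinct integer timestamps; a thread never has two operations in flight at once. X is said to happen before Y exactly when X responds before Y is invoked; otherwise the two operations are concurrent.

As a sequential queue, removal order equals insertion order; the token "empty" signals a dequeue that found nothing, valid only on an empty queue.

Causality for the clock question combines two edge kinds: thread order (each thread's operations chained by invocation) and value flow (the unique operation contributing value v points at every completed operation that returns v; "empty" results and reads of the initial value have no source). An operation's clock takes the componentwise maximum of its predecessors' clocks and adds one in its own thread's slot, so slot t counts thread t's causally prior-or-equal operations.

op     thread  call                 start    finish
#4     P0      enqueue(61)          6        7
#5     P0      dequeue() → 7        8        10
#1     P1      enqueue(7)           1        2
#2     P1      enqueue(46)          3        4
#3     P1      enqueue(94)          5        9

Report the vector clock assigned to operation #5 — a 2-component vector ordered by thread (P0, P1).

(2, 1)

VC(#1, invoked at 1): no causal predecessors; +1 on P1 → (0, 1)
VC(#4, invoked at 6): no causal predecessors; +1 on P0 → (1, 0)
VC(#2, invoked at 3): max of VC(#1)=(0, 1), then +1 on thread P1 → (0, 2)
VC(#3, invoked at 5): max of VC(#2)=(0, 2), then +1 on thread P1 → (0, 3)
VC(#5, invoked at 8): max of VC(#1)=(0, 1), VC(#4)=(1, 0), then +1 on thread P0 → (2, 1)
target: VC(#5) = (2, 1)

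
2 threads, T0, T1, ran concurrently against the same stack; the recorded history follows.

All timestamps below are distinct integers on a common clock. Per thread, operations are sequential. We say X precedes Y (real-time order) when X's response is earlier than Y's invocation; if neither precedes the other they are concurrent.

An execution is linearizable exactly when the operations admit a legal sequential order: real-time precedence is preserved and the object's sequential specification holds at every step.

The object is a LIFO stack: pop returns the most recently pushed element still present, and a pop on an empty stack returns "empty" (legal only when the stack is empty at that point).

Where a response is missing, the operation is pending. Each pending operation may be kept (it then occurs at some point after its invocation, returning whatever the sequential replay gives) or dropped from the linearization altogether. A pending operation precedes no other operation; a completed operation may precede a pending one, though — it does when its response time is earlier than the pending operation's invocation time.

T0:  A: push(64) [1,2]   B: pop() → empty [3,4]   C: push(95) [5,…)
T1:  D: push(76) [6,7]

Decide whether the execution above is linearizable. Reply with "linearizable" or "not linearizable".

not linearizable

through event 3 a valid linearization exists; event 4 (B responding at time 4) ends that
the completed operations (2 total) allow one real-time order; the stack replay rejects it
take A, B: step 2 already fails, because B pop() → empty cannot occur there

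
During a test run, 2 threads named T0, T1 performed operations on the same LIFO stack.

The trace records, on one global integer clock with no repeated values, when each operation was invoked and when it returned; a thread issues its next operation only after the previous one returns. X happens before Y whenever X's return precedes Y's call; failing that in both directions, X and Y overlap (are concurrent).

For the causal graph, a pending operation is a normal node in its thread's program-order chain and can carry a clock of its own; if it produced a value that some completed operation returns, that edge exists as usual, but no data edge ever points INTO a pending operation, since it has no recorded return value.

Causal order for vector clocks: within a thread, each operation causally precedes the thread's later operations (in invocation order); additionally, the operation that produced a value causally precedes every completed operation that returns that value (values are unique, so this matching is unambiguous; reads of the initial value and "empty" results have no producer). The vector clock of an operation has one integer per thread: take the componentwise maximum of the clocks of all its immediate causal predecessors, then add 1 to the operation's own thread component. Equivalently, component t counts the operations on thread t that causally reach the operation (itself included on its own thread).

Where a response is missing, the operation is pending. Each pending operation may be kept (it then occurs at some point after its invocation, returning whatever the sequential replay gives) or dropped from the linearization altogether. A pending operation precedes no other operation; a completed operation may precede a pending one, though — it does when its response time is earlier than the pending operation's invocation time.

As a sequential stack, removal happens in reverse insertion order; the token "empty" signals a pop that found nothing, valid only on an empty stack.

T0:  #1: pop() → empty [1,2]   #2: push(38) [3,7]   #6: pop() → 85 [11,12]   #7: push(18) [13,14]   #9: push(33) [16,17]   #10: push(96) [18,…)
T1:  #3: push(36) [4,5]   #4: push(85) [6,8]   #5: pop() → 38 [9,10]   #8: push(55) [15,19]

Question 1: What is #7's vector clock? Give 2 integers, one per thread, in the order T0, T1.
VC(#3, invoked at 4): no causal predecessors; +1 on T1 → (0, 1)
VC(#1, invoked at 1): no causal predecessors; +1 on T0 → (1, 0)
#4 (invocation 6): componentwise max over VC(#3)=(0, 1), +1 at T1, giving (0, 2)
#2 (invocation 3): componentwise max over VC(#1)=(1, 0), +1 at T0, giving (2, 0)
#5 (invocation 9): componentwise max over VC(#2)=(2, 0), VC(#4)=(0, 2), +1 at T1, giving (2, 3)
#6 (invocation 11): componentwise max over VC(#2)=(2, 0), VC(#4)=(0, 2), +1 at T0, giving (3, 2)
#8 (invocation 15): componentwise max over VC(#5)=(2, 3), +1 at T1, giving (2, 4)
#7 (invocation 13): componentwise max over VC(#6)=(3, 2), +1 at T0, giving (4, 2)
#9 (invocation 16): componentwise max over VC(#7)=(4, 2), +1 at T0, giving (5, 2)
#10 (invocation 18): componentwise max over VC(#9)=(5, 2), +1 at T0, giving (6, 2)
target: VC(#7) = (4, 2)

(4, 2)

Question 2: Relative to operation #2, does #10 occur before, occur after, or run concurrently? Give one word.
#10 spans [18,…), #2 spans [3,7]
resp(#2)=7 < inv(#10)=18

after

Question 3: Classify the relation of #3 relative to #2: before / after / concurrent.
#3 spans [4,5], #2 spans [3,7]
the intervals overlap in both directions

concurrent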